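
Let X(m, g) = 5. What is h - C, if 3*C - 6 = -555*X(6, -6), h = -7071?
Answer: -6148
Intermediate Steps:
C = -923 (C = 2 + (-555*5)/3 = 2 + (⅓)*(-2775) = 2 - 925 = -923)
h - C = -7071 - 1*(-923) = -7071 + 923 = -6148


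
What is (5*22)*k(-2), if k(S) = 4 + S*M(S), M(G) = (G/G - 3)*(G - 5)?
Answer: -2640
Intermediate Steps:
M(G) = 10 - 2*G (M(G) = (1 - 3)*(-5 + G) = -2*(-5 + G) = 10 - 2*G)
k(S) = 4 + S*(10 - 2*S)
(5*22)*k(-2) = (5*22)*(4 - 2*(-2)*(-5 - 2)) = 110*(4 - 2*(-2)*(-7)) = 110*(4 - 28) = 110*(-24) = -2640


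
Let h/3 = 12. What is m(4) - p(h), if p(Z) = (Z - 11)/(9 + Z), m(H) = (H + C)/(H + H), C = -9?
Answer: -85/72 ≈ -1.1806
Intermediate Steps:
h = 36 (h = 3*12 = 36)
m(H) = (-9 + H)/(2*H) (m(H) = (H - 9)/(H + H) = (-9 + H)/((2*H)) = (-9 + H)*(1/(2*H)) = (-9 + H)/(2*H))
p(Z) = (-11 + Z)/(9 + Z)
m(4) - p(h) = (1/2)*(-9 + 4)/4 - (-11 + 36)/(9 + 36) = (1/2)*(1/4)*(-5) - 25/45 = -5/8 - 25/45 = -5/8 - 1*5/9 = -5/8 - 5/9 = -85/72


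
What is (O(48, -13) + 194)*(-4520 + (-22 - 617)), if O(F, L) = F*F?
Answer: -12887182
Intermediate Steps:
O(F, L) = F**2
(O(48, -13) + 194)*(-4520 + (-22 - 617)) = (48**2 + 194)*(-4520 + (-22 - 617)) = (2304 + 194)*(-4520 - 639) = 2498*(-5159) = -12887182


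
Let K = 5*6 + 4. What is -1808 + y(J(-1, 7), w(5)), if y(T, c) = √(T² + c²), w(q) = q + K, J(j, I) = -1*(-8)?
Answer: -1808 + √1585 ≈ -1768.2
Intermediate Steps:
J(j, I) = 8
K = 34 (K = 30 + 4 = 34)
w(q) = 34 + q (w(q) = q + 34 = 34 + q)
-1808 + y(J(-1, 7), w(5)) = -1808 + √(8² + (34 + 5)²) = -1808 + √(64 + 39²) = -1808 + √(64 + 1521) = -1808 + √1585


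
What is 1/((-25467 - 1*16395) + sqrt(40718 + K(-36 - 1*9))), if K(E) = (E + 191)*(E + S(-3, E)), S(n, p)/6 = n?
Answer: -20931/876197762 - sqrt(1970)/438098881 ≈ -2.3990e-5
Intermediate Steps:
S(n, p) = 6*n
K(E) = (-18 + E)*(191 + E) (K(E) = (E + 191)*(E + 6*(-3)) = (191 + E)*(E - 18) = (191 + E)*(-18 + E) = (-18 + E)*(191 + E))
1/((-25467 - 1*16395) + sqrt(40718 + K(-36 - 1*9))) = 1/((-25467 - 1*16395) + sqrt(40718 + (-3438 + (-36 - 1*9)**2 + 173*(-36 - 1*9)))) = 1/((-25467 - 16395) + sqrt(40718 + (-3438 + (-36 - 9)**2 + 173*(-36 - 9)))) = 1/(-41862 + sqrt(40718 + (-3438 + (-45)**2 + 173*(-45)))) = 1/(-41862 + sqrt(40718 + (-3438 + 2025 - 7785))) = 1/(-41862 + sqrt(40718 - 9198)) = 1/(-41862 + sqrt(31520)) = 1/(-41862 + 4*sqrt(1970))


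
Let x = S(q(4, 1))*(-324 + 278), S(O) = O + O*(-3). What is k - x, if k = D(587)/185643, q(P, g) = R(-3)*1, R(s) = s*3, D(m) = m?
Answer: 153712991/185643 ≈ 828.00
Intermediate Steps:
R(s) = 3*s
q(P, g) = -9 (q(P, g) = (3*(-3))*1 = -9*1 = -9)
S(O) = -2*O (S(O) = O - 3*O = -2*O)
k = 587/185643 ≈ 0.0031620
x = -828 (x = (-2*(-9))*(-324 + 278) = 18*(-46) = -828)
k - x = 587/185643 - 1*(-828) = 587/185643 + 828 = 153712991/185643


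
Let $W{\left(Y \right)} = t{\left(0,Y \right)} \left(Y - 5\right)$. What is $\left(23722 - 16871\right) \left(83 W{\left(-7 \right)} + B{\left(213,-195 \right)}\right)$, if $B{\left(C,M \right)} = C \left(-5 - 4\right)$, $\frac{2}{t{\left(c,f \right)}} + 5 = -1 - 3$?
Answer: $- \frac{34851037}{3} \approx -1.1617 \cdot 10^{7}$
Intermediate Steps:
$t{\left(c,f \right)} = - \frac{2}{9}$ ($t{\left(c,f \right)} = \frac{2}{-5 - 4} = \frac{2}{-9} = 2 \left(- \frac{1}{9}\right) = - \frac{2}{9}$)
$B{\left(C,M \right)} = - 9 C$ ($B{\left(C,M \right)} = C \left(-9\right) = - 9 C$)
$W{\left(Y \right)} = \frac{10}{9} - \frac{2 Y}{9}$ ($W{\left(Y \right)} = - \frac{2 \left(Y - 5\right)}{9} = - \frac{2 \left(-5 + Y\right)}{9} = \frac{10}{9} - \frac{2 Y}{9}$)
$\left(23722 - 16871\right) \left(83 W{\left(-7 \right)} + B{\left(213,-195 \right)}\right) = \left(23722 - 16871\right) \left(83 \left(\frac{10}{9} - - \frac{14}{9}\right) - 1917\right) = 6851 \left(83 \left(\frac{10}{9} + \frac{14}{9}\right) - 1917\right) = 6851 \left(83 \cdot \frac{8}{3} - 1917\right) = 6851 \left(\frac{664}{3} - 1917\right) = 6851 \left(- \frac{5087}{3}\right) = - \frac{34851037}{3}$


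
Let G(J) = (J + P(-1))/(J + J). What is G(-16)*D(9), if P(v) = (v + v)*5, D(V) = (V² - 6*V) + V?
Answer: 117/4 ≈ 29.250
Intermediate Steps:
D(V) = V² - 5*V
P(v) = 10*v (P(v) = (2*v)*5 = 10*v)
G(J) = (-10 + J)/(2*J) (G(J) = (J + 10*(-1))/(J + J) = (J - 10)/((2*J)) = (-10 + J)*(1/(2*J)) = (-10 + J)/(2*J))
G(-16)*D(9) = ((½)*(-10 - 16)/(-16))*(9*(-5 + 9)) = ((½)*(-1/16)*(-26))*(9*4) = (13/16)*36 = 117/4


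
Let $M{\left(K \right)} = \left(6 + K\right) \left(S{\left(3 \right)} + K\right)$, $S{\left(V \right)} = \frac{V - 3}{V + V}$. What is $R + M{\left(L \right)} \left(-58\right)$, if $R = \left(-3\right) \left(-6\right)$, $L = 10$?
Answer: $-9262$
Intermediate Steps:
$S{\left(V \right)} = \frac{-3 + V}{2 V}$
$R = 18$
$M{\left(K \right)} = K \left(6 + K\right)$ ($M{\left(K \right)} = \left(6 + K\right) \left(\frac{-3 + 3}{2 \cdot 3} + K\right) = \left(6 + K\right) \left(\frac{1}{2} \cdot \frac{1}{3} \cdot 0 + K\right) = \left(6 + K\right) \left(0 + K\right) = \left(6 + K\right) K = K \left(6 + K\right)$)
$R + M{\left(L \right)} \left(-58\right) = 18 + 10 \left(6 + 10\right) \left(-58\right) = 18 + 10 \cdot 16 \left(-58\right) = 18 + 160 \left(-58\right) = 18 - 9280 = -9262$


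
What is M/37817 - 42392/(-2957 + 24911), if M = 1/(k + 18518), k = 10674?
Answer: -23399406090367/12118101565128 ≈ -1.9309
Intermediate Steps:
M = 1/29192 (M = 1/(10674 + 18518) = 1/29192 ≈ 3.4256e-5)
M/37817 - 42392/(-2957 + 24911) = (1/29192)/37817 - 42392/(-2957 + 24911) = (1/29192)*(1/37817) - 42392/21954 = 1/1103953864 - 42392*1/21954 = 1/1103953864 - 21196/10977 = -23399406090367/12118101565128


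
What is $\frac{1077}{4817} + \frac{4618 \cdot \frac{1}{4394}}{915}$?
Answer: $\frac{2176167088}{9683398335} \approx 0.22473$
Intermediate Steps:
$\frac{1077}{4817} + \frac{4618 \cdot \frac{1}{4394}}{915} = 1077 \cdot \frac{1}{4817} + 4618 \cdot \frac{1}{4394} \cdot \frac{1}{915} = \frac{1077}{4817} + \frac{2309}{2197} \cdot \frac{1}{915} = \frac{1077}{4817} + \frac{2309}{2010255} = \frac{2176167088}{9683398335}$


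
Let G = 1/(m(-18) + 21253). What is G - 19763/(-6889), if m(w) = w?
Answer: 419674194/146287915 ≈ 2.8688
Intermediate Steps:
G = 1/21235 (G = 1/(-18 + 21253) = 1/21235 ≈ 4.7092e-5)
G - 19763/(-6889) = 1/21235 - 19763/(-6889) = 1/21235 - 19763*(-1/6889) = 1/21235 + 19763/6889 = 419674194/146287915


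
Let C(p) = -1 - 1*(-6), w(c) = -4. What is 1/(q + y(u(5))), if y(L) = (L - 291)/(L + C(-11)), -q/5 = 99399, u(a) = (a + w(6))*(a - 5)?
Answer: -5/2485266 ≈ -2.0119e-6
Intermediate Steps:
C(p) = 5 (C(p) = -1 + 6 = 5)
u(a) = (-5 + a)*(-4 + a) (u(a) = (a - 4)*(a - 5) = (-4 + a)*(-5 + a) = (-5 + a)*(-4 + a))
q = -496995 (q = -5*99399 = -496995)
y(L) = (-291 + L)/(5 + L) (y(L) = (L - 291)/(L + 5) = (-291 + L)/(5 + L))
1/(q + y(u(5))) = 1/(-496995 + (-291 + (20 + 5**2 - 9*5))/(5 + (20 + 5**2 - 9*5))) = 1/(-496995 + (-291 + (20 + 25 - 45))/(5 + (20 + 25 - 45))) = 1/(-496995 + (-291 + 0)/(5 + 0)) = 1/(-496995 - 291/5) = 1/(-2485266/5) = -5/2485266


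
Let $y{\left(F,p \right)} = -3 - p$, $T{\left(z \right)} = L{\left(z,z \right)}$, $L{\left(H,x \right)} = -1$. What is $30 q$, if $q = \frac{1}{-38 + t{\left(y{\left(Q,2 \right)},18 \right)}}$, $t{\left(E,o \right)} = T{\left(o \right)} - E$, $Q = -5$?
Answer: $- \frac{15}{17} \approx -0.88235$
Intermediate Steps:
$T{\left(z \right)} = -1$
$t{\left(E,o \right)} = -1 - E$
$q = - \frac{1}{34}$ ($q = \frac{1}{-38 - \left(-2 - 2\right)} = \frac{1}{-38 - -4} = \frac{1}{-38 + \left(-1 + 5\right)} = \frac{1}{-38 + 4} = \frac{1}{-34} = - \frac{1}{34} \approx -0.029412$)
$30 q = 30 \left(- \frac{1}{34}\right) = - \frac{15}{17}$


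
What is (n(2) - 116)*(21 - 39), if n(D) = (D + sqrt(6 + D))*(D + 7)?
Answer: 1764 - 324*sqrt(2) ≈ 1305.8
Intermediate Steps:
n(D) = (7 + D)*(D + sqrt(6 + D)) (n(D) = (D + sqrt(6 + D))*(7 + D) = (7 + D)*(D + sqrt(6 + D)))
(n(2) - 116)*(21 - 39) = ((2**2 + 7*2 + 7*sqrt(6 + 2) + 2*sqrt(6 + 2)) - 116)*(21 - 39) = ((4 + 14 + 7*sqrt(8) + 2*sqrt(8)) - 116)*(-18) = ((4 + 14 + 7*(2*sqrt(2)) + 2*(2*sqrt(2))) - 116)*(-18) = ((4 + 14 + 14*sqrt(2) + 4*sqrt(2)) - 116)*(-18) = ((18 + 18*sqrt(2)) - 116)*(-18) = (-98 + 18*sqrt(2))*(-18) = 1764 - 324*sqrt(2)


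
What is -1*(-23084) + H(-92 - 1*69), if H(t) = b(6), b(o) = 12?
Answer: 23096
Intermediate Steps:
H(t) = 12
-1*(-23084) + H(-92 - 1*69) = -1*(-23084) + 12 = 23084 + 12 = 23096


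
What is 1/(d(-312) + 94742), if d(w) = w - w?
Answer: 1/94742 ≈ 1.0555e-5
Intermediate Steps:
d(w) = 0
1/(d(-312) + 94742) = 1/(0 + 94742) = 1/94742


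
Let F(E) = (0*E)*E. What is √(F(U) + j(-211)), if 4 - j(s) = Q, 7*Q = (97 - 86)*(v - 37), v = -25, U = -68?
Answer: √4970/7 ≈ 10.071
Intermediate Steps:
Q = -682/7 (Q = ((97 - 86)*(-25 - 37))/7 = (11*(-62))/7 = (⅐)*(-682) = -682/7 ≈ -97.429)
j(s) = 710/7 (j(s) = 4 - 1*(-682/7) = 4 + 682/7 = 710/7)
F(E) = 0 (F(E) = 0*E = 0)
√(F(U) + j(-211)) = √(0 + 710/7) = √(710/7) = √4970/7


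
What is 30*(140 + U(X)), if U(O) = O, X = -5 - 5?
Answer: 3900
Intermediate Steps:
X = -10
30*(140 + U(X)) = 30*(140 - 10) = 30*130 = 3900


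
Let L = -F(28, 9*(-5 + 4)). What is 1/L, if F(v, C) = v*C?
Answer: 1/252 ≈ 0.0039683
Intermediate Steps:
F(v, C) = C*v
L = 252 (L = -9*(-5 + 4)*28 = -9*(-1)*28 = -(-9)*28 = -1*(-252) = 252)
1/L = 1/252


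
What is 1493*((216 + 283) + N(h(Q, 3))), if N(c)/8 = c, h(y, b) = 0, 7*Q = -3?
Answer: 745007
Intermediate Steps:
Q = -3/7 (Q = (1/7)*(-3) = -3/7 ≈ -0.42857)
N(c) = 8*c
1493*((216 + 283) + N(h(Q, 3))) = 1493*((216 + 283) + 8*0) = 1493*(499 + 0) = 1493*499 = 745007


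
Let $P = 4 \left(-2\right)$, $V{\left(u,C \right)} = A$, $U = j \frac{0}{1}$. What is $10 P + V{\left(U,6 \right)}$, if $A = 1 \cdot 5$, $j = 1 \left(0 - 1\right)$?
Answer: $-75$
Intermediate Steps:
$j = -1$ ($j = 1 \left(-1\right) = -1$)
$A = 5$
$U = 0$ ($U = - \frac{0}{1} = - 0 \cdot 1 = \left(-1\right) 0 = 0$)
$V{\left(u,C \right)} = 5$
$P = -8$
$10 P + V{\left(U,6 \right)} = 10 \left(-8\right) + 5 = -80 + 5 = -75$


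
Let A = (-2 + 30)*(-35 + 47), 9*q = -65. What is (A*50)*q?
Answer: -364000/3 ≈ -1.2133e+5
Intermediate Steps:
q = -65/9 (q = (⅑)*(-65) = -65/9 ≈ -7.2222)
A = 336 (A = 28*12 = 336)
(A*50)*q = (336*50)*(-65/9) = 16800*(-65/9) = -364000/3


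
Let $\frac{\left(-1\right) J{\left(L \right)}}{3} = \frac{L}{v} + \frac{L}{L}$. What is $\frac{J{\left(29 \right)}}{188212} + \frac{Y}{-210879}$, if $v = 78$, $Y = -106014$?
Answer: $\frac{172919405705}{343979639016} \approx 0.5027$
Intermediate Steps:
$J{\left(L \right)} = -3 - \frac{L}{26}$ ($J{\left(L \right)} = - 3 \left(\frac{L}{78} + \frac{L}{L}\right) = - 3 \left(L \frac{1}{78} + 1\right) = - 3 \left(\frac{L}{78} + 1\right) = - 3 \left(1 + \frac{L}{78}\right) = -3 - \frac{L}{26}$)
$\frac{J{\left(29 \right)}}{188212} + \frac{Y}{-210879} = \frac{-3 - \frac{29}{26}}{188212} - \frac{106014}{-210879} = \left(-3 - \frac{29}{26}\right) \frac{1}{188212} - - \frac{35338}{70293} = \left(- \frac{107}{26}\right) \frac{1}{188212} + \frac{35338}{70293} = - \frac{107}{4893512} + \frac{35338}{70293} = \frac{172919405705}{343979639016}$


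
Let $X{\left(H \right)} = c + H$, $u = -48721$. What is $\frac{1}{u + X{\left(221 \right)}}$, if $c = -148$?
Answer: $- \frac{1}{48648} \approx -2.0556 \cdot 10^{-5}$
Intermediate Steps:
$X{\left(H \right)} = -148 + H$
$\frac{1}{u + X{\left(221 \right)}} = \frac{1}{-48721 + \left(-148 + 221\right)} = \frac{1}{-48721 + 73} = \frac{1}{-48648} = - \frac{1}{48648}$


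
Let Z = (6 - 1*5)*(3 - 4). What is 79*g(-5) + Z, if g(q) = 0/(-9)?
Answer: -1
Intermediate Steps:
g(q) = 0 (g(q) = 0*(-⅑) = 0)
Z = -1 (Z = (6 - 5)*(-1) = 1*(-1) = -1)
79*g(-5) + Z = 79*0 - 1 = 0 - 1 = -1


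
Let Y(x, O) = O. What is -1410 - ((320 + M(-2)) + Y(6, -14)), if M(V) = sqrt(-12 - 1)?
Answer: -1716 - I*sqrt(13) ≈ -1716.0 - 3.6056*I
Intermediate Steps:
M(V) = I*sqrt(13) (M(V) = sqrt(-13) = I*sqrt(13))
-1410 - ((320 + M(-2)) + Y(6, -14)) = -1410 - ((320 + I*sqrt(13)) - 14) = -1410 - (306 + I*sqrt(13)) = -1410 + (-306 - I*sqrt(13)) = -1716 - I*sqrt(13)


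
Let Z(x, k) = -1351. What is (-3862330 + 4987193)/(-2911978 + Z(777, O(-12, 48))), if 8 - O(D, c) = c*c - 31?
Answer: -1124863/2913329 ≈ -0.38611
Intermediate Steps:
O(D, c) = 39 - c**2 (O(D, c) = 8 - (c*c - 31) = 8 - (c**2 - 31) = 8 - (-31 + c**2) = 8 + (31 - c**2) = 39 - c**2)
(-3862330 + 4987193)/(-2911978 + Z(777, O(-12, 48))) = (-3862330 + 4987193)/(-2911978 - 1351) = 1124863/(-2913329) = 1124863*(-1/2913329) = -1124863/2913329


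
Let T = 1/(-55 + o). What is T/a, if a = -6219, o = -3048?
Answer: 1/19297557 ≈ 5.1820e-8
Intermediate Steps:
T = -1/3103 (T = 1/(-55 - 3048) = 1/(-3103) = -1/3103 ≈ -0.00032227)
T/a = -1/3103/(-6219) = -1/3103*(-1/6219) = 1/19297557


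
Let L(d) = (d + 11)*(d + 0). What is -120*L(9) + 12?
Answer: -21588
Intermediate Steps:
L(d) = d*(11 + d) (L(d) = (11 + d)*d = d*(11 + d))
-120*L(9) + 12 = -1080*(11 + 9) + 12 = -1080*20 + 12 = -120*180 + 12 = -21600 + 12 = -21588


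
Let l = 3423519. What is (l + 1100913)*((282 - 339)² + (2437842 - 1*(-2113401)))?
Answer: 20606489348544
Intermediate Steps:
(l + 1100913)*((282 - 339)² + (2437842 - 1*(-2113401))) = (3423519 + 1100913)*((282 - 339)² + (2437842 - 1*(-2113401))) = 4524432*((-57)² + (2437842 + 2113401)) = 4524432*(3249 + 4551243) = 4524432*4554492 = 20606489348544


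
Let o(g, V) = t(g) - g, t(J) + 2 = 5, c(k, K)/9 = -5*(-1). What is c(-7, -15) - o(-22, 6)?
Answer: 20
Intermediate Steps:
c(k, K) = 45 (c(k, K) = 9*(-5*(-1)) = 9*5 = 45)
t(J) = 3 (t(J) = -2 + 5 = 3)
o(g, V) = 3 - g
c(-7, -15) - o(-22, 6) = 45 - (3 - 1*(-22)) = 45 - (3 + 22) = 45 - 1*25 = 45 - 25 = 20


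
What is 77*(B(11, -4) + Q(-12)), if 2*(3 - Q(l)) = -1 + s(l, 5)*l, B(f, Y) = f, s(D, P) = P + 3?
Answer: 9625/2 ≈ 4812.5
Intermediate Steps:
s(D, P) = 3 + P
Q(l) = 7/2 - 4*l (Q(l) = 3 - (-1 + (3 + 5)*l)/2 = 3 - (-1 + 8*l)/2 = 3 + (1/2 - 4*l) = 7/2 - 4*l)
77*(B(11, -4) + Q(-12)) = 77*(11 + (7/2 - 4*(-12))) = 77*(11 + (7/2 + 48)) = 77*(11 + 103/2) = 77*(125/2) = 9625/2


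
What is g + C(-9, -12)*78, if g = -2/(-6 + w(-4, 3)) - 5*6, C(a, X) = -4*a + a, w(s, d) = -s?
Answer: 2077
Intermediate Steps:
C(a, X) = -3*a
g = -29 (g = -2/(-6 - 1*(-4)) - 5*6 = -2/(-6 + 4) - 30 = -2/(-2) - 30 = -2*(-1/2) - 30 = 1 - 30 = -29)
g + C(-9, -12)*78 = -29 - 3*(-9)*78 = -29 + 27*78 = -29 + 2106 = 2077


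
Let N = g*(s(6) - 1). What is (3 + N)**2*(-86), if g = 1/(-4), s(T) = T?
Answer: -2107/8 ≈ -263.38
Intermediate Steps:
g = -1/4 ≈ -0.25000
N = -5/4 (N = -(6 - 1)/4 = -1/4*5 = -5/4 ≈ -1.2500)
(3 + N)**2*(-86) = (3 - 5/4)**2*(-86) = (7/4)**2*(-86) = (49/16)*(-86) = -2107/8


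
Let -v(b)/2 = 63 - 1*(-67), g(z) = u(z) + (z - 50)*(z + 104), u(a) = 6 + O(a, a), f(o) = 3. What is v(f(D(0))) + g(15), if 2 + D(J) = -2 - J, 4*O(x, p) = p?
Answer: -17661/4 ≈ -4415.3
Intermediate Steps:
O(x, p) = p/4
D(J) = -4 - J (D(J) = -2 + (-2 - J) = -4 - J)
u(a) = 6 + a/4
g(z) = 6 + z/4 + (-50 + z)*(104 + z) (g(z) = (6 + z/4) + (z - 50)*(z + 104) = (6 + z/4) + (-50 + z)*(104 + z) = 6 + z/4 + (-50 + z)*(104 + z))
v(b) = -260 (v(b) = -2*(63 - 1*(-67)) = -2*(63 + 67) = -2*130 = -260)
v(f(D(0))) + g(15) = -260 + (-5194 + 15**2 + (217/4)*15) = -260 + (-5194 + 225 + 3255/4) = -260 - 16621/4 = -17661/4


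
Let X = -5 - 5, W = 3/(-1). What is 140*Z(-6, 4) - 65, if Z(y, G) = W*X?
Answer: 4135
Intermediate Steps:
W = -3 (W = 3*(-1) = -3)
X = -10
Z(y, G) = 30 (Z(y, G) = -3*(-10) = 30)
140*Z(-6, 4) - 65 = 140*30 - 65 = 4200 - 65 = 4135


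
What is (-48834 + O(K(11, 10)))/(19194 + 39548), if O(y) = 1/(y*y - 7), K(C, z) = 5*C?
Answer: -147381011/177283356 ≈ -0.83133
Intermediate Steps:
O(y) = 1/(-7 + y²) (O(y) = 1/(y² - 7) = 1/(-7 + y²))
(-48834 + O(K(11, 10)))/(19194 + 39548) = (-48834 + 1/(-7 + (5*11)²))/(19194 + 39548) = (-48834 + 1/(-7 + 55²))/58742 = (-48834 + 1/(-7 + 3025))*(1/58742) = (-48834 + 1/3018)*(1/58742) = -147381011/3018*1/58742 = -147381011/177283356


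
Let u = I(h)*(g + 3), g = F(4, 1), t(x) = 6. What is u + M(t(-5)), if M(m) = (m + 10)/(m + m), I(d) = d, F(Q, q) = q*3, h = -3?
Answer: -50/3 ≈ -16.667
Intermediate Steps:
F(Q, q) = 3*q
g = 3 (g = 3*1 = 3)
u = -18 (u = -3*(3 + 3) = -3*6 = -18)
M(m) = (10 + m)/(2*m) (M(m) = (10 + m)/((2*m)) = (10 + m)*(1/(2*m)) = (10 + m)/(2*m))
u + M(t(-5)) = -18 + (½)*(10 + 6)/6 = -18 + (½)*(⅙)*16 = -18 + 4/3 = -50/3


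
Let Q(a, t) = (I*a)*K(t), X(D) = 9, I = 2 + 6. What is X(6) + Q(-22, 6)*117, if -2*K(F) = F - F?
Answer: 9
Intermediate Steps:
I = 8
K(F) = 0 (K(F) = -(F - F)/2 = -½*0 = 0)
Q(a, t) = 0 (Q(a, t) = (8*a)*0 = 0)
X(6) + Q(-22, 6)*117 = 9 + 0*117 = 9 + 0 = 9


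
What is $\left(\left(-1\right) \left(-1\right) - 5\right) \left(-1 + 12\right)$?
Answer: $-44$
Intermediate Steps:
$\left(\left(-1\right) \left(-1\right) - 5\right) \left(-1 + 12\right) = \left(1 - 5\right) 11 = \left(-4\right) 11 = -44$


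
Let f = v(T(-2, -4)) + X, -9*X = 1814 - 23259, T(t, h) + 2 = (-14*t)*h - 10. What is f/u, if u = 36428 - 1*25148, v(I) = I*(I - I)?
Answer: 4289/20304 ≈ 0.21124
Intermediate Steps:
T(t, h) = -12 - 14*h*t (T(t, h) = -2 + ((-14*t)*h - 10) = -2 + (-14*h*t - 10) = -2 + (-10 - 14*h*t) = -12 - 14*h*t)
v(I) = 0 (v(I) = I*0 = 0)
X = 21445/9 (X = -(1814 - 23259)/9 = -1/9*(-21445) = 21445/9 ≈ 2382.8)
u = 11280 (u = 36428 - 25148 = 11280)
f = 21445/9 (f = 0 + 21445/9 = 21445/9 ≈ 2382.8)
f/u = (21445/9)/11280 = (21445/9)*(1/11280) = 4289/20304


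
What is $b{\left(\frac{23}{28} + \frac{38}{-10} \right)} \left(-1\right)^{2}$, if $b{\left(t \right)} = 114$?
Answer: $114$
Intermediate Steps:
$b{\left(\frac{23}{28} + \frac{38}{-10} \right)} \left(-1\right)^{2} = 114 \left(-1\right)^{2} = 114 \cdot 1 = 114$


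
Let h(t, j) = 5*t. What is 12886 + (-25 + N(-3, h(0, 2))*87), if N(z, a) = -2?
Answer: 12687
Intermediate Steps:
12886 + (-25 + N(-3, h(0, 2))*87) = 12886 + (-25 - 2*87) = 12886 + (-25 - 174) = 12886 - 199 = 12687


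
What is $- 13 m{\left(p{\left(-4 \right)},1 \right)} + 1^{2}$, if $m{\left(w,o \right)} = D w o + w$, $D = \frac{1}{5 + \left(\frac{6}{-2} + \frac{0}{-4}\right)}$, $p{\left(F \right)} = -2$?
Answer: $40$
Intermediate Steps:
$D = \frac{1}{2}$ ($D = \frac{1}{5 + \left(6 \left(- \frac{1}{2}\right) + 0 \left(- \frac{1}{4}\right)\right)} = \frac{1}{5 + \left(-3 + 0\right)} = \frac{1}{5 - 3} = \frac{1}{2} \approx 0.5$)
$m{\left(w,o \right)} = w + \frac{o w}{2}$ ($m{\left(w,o \right)} = \frac{w}{2} o + w = \frac{o w}{2} + w = w + \frac{o w}{2}$)
$- 13 m{\left(p{\left(-4 \right)},1 \right)} + 1^{2} = - 13 \cdot \frac{1}{2} \left(-2\right) \left(2 + 1\right) + 1^{2} = - 13 \cdot \frac{1}{2} \left(-2\right) 3 + 1 = \left(-13\right) \left(-3\right) + 1 = 39 + 1 = 40$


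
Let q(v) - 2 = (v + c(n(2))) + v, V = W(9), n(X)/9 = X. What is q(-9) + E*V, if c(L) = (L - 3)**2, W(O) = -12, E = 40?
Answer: -271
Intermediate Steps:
n(X) = 9*X
c(L) = (-3 + L)**2
V = -12
q(v) = 227 + 2*v (q(v) = 2 + ((v + (-3 + 9*2)**2) + v) = 2 + ((v + (-3 + 18)**2) + v) = 2 + ((v + 15**2) + v) = 2 + ((v + 225) + v) = 2 + ((225 + v) + v) = 2 + (225 + 2*v) = 227 + 2*v)
q(-9) + E*V = (227 + 2*(-9)) + 40*(-12) = (227 - 18) - 480 = 209 - 480 = -271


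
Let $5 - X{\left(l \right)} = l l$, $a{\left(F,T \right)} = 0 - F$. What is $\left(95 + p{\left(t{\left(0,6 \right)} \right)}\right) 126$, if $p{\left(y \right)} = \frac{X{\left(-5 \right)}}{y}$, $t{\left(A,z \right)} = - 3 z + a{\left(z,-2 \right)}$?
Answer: $12075$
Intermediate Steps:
$a{\left(F,T \right)} = - F$
$X{\left(l \right)} = 5 - l^{2}$ ($X{\left(l \right)} = 5 - l l = 5 - l^{2}$)
$t{\left(A,z \right)} = - 4 z$ ($t{\left(A,z \right)} = - 3 z - z = - 4 z$)
$p{\left(y \right)} = - \frac{20}{y}$ ($p{\left(y \right)} = \frac{5 - \left(-5\right)^{2}}{y} = \frac{5 - 25}{y} = - \frac{20}{y}$)
$\left(95 + p{\left(t{\left(0,6 \right)} \right)}\right) 126 = \left(95 - \frac{20}{\left(-4\right) 6}\right) 126 = \left(95 - \frac{20}{-24}\right) 126 = \left(95 - - \frac{5}{6}\right) 126 = \left(95 + \frac{5}{6}\right) 126 = \frac{575}{6} \cdot 126 = 12075$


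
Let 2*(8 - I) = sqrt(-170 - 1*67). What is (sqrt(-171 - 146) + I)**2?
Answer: (16 - I*sqrt(237) + 2*I*sqrt(317))**2/4 ≈ -38.153 + 161.71*I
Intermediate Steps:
I = 8 - I*sqrt(237)/2 (I = 8 - sqrt(-170 - 1*67)/2 = 8 - sqrt(-170 - 67)/2 = 8 - I*sqrt(237)/2 ≈ 8.0 - 7.6974*I)
(sqrt(-171 - 146) + I)**2 = (sqrt(-171 - 146) + (8 - I*sqrt(237)/2))**2 = (sqrt(-317) + (8 - I*sqrt(237)/2))**2 = (I*sqrt(317) + (8 - I*sqrt(237)/2))**2 = (8 + I*sqrt(317) - I*sqrt(237)/2)**2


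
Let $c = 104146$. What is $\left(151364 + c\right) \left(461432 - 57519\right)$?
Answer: $103203810630$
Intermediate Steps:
$\left(151364 + c\right) \left(461432 - 57519\right) = \left(151364 + 104146\right) \left(461432 - 57519\right) = 255510 \cdot 403913 = 103203810630$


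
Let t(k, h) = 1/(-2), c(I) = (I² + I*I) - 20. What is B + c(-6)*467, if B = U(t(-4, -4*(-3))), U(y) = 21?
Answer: 24305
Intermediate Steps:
c(I) = -20 + 2*I² (c(I) = (I² + I²) - 20 = 2*I² - 20 = -20 + 2*I²)
t(k, h) = -½
B = 21
B + c(-6)*467 = 21 + (-20 + 2*(-6)²)*467 = 21 + (-20 + 2*36)*467 = 21 + (-20 + 72)*467 = 21 + 52*467 = 21 + 24284 = 24305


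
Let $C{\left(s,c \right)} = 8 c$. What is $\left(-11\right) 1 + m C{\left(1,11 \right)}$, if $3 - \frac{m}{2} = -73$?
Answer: $13365$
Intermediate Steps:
$m = 152$ ($m = 6 - -146 = 6 + 146 = 152$)
$\left(-11\right) 1 + m C{\left(1,11 \right)} = \left(-11\right) 1 + 152 \cdot 8 \cdot 11 = -11 + 152 \cdot 88 = -11 + 13376 = 13365$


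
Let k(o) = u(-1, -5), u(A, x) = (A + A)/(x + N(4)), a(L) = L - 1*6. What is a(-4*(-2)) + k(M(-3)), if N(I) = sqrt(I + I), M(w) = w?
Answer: 44/17 + 4*sqrt(2)/17 ≈ 2.9210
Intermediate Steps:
N(I) = sqrt(2)*sqrt(I) (N(I) = sqrt(2*I) = sqrt(2)*sqrt(I))
a(L) = -6 + L (a(L) = L - 6 = -6 + L)
u(A, x) = 2*A/(x + 2*sqrt(2)) (u(A, x) = (A + A)/(x + sqrt(2)*sqrt(4)) = (2*A)/(x + sqrt(2)*2) = (2*A)/(x + 2*sqrt(2)) = 2*A/(x + 2*sqrt(2)))
k(o) = -2/(-5 + 2*sqrt(2)) (k(o) = 2*(-1)/(-5 + 2*sqrt(2)) = -2/(-5 + 2*sqrt(2)))
a(-4*(-2)) + k(M(-3)) = (-6 - 4*(-2)) + (10/17 + 4*sqrt(2)/17) = (-6 + 8) + (10/17 + 4*sqrt(2)/17) = 2 + (10/17 + 4*sqrt(2)/17) = 44/17 + 4*sqrt(2)/17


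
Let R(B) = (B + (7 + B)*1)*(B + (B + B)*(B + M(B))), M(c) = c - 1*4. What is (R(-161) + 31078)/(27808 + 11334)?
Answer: -32984387/39142 ≈ -842.69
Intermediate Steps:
M(c) = -4 + c (M(c) = c - 4 = -4 + c)
R(B) = (7 + 2*B)*(B + 2*B*(-4 + 2*B)) (R(B) = (B + (7 + B)*1)*(B + (B + B)*(B + (-4 + B))) = (B + (7 + B))*(B + (2*B)*(-4 + 2*B)) = (7 + 2*B)*(B + 2*B*(-4 + 2*B)))
(R(-161) + 31078)/(27808 + 11334) = (-161*(-49 + 8*(-161)**2 + 14*(-161)) + 31078)/(27808 + 11334) = (-161*(-49 + 8*25921 - 2254) + 31078)/39142 = (-161*(-49 + 207368 - 2254) + 31078)*(1/39142) = (-161*205065 + 31078)*(1/39142) = (-33015465 + 31078)*(1/39142) = -32984387*1/39142 = -32984387/39142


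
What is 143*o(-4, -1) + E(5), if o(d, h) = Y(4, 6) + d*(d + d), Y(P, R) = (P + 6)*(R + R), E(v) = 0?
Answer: 21736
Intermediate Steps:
Y(P, R) = 2*R*(6 + P) (Y(P, R) = (6 + P)*(2*R) = 2*R*(6 + P))
o(d, h) = 120 + 2*d² (o(d, h) = 2*6*(6 + 4) + d*(d + d) = 2*6*10 + d*(2*d) = 120 + 2*d²)
143*o(-4, -1) + E(5) = 143*(120 + 2*(-4)²) + 0 = 143*(120 + 2*16) + 0 = 143*(120 + 32) + 0 = 143*152 + 0 = 21736 + 0 = 21736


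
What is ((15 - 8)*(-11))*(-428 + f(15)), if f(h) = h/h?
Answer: 32879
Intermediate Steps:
f(h) = 1
((15 - 8)*(-11))*(-428 + f(15)) = ((15 - 8)*(-11))*(-428 + 1) = (7*(-11))*(-427) = -77*(-427) = 32879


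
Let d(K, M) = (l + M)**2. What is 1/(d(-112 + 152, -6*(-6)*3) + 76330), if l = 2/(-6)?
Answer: 9/791299 ≈ 1.1374e-5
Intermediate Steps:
l = -1/3 (l = 2*(-1/6) = -1/3 ≈ -0.33333)
d(K, M) = (-1/3 + M)**2
1/(d(-112 + 152, -6*(-6)*3) + 76330) = 1/((-1 + 3*(-6*(-6)*3))**2/9 + 76330) = 1/((-1 + 3*(36*3))**2/9 + 76330) = 1/((-1 + 3*108)**2/9 + 76330) = 1/((-1 + 324)**2/9 + 76330) = 1/((1/9)*323**2 + 76330) = 1/((1/9)*104329 + 76330) = 1/(104329/9 + 76330) = 1/(791299/9) = 9/791299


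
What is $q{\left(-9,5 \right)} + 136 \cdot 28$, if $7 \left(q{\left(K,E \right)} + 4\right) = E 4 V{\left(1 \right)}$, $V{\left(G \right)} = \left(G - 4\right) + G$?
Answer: $\frac{26588}{7} \approx 3798.3$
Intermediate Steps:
$V{\left(G \right)} = -4 + 2 G$ ($V{\left(G \right)} = \left(-4 + G\right) + G = -4 + 2 G$)
$q{\left(K,E \right)} = -4 - \frac{8 E}{7}$ ($q{\left(K,E \right)} = -4 + \frac{E 4 \left(-4 + 2 \cdot 1\right)}{7} = -4 + \frac{4 E \left(-4 + 2\right)}{7} = -4 + \frac{4 E \left(-2\right)}{7} = -4 + \frac{\left(-8\right) E}{7} = -4 - \frac{8 E}{7}$)
$q{\left(-9,5 \right)} + 136 \cdot 28 = \left(-4 - \frac{40}{7}\right) + 136 \cdot 28 = \left(-4 - \frac{40}{7}\right) + 3808 = - \frac{68}{7} + 3808 = \frac{26588}{7}$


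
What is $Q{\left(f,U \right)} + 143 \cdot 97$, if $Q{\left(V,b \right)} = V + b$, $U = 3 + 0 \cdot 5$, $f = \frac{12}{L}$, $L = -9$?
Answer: $\frac{41618}{3} \approx 13873.0$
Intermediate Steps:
$f = - \frac{4}{3}$ ($f = \frac{12}{-9} = 12 \left(- \frac{1}{9}\right) = - \frac{4}{3} \approx -1.3333$)
$U = 3$ ($U = 3 + 0 = 3$)
$Q{\left(f,U \right)} + 143 \cdot 97 = \left(- \frac{4}{3} + 3\right) + 143 \cdot 97 = \frac{5}{3} + 13871 = \frac{41618}{3}$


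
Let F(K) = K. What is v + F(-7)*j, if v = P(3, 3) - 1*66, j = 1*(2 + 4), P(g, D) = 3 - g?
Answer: -108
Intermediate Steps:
j = 6 (j = 1*6 = 6)
v = -66 (v = (3 - 1*3) - 1*66 = (3 - 3) - 66 = 0 - 66 = -66)
v + F(-7)*j = -66 - 7*6 = -66 - 42 = -108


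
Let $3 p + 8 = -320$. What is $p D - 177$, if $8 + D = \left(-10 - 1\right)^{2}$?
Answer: $- \frac{37595}{3} \approx -12532.0$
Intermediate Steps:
$p = - \frac{328}{3}$ ($p = - \frac{8}{3} + \frac{1}{3} \left(-320\right) = - \frac{8}{3} - \frac{320}{3} = - \frac{328}{3} \approx -109.33$)
$D = 113$ ($D = -8 + \left(-10 - 1\right)^{2} = -8 + \left(-11\right)^{2} = -8 + 121 = 113$)
$p D - 177 = \left(- \frac{328}{3}\right) 113 - 177 = - \frac{37064}{3} - 177 = - \frac{37595}{3}$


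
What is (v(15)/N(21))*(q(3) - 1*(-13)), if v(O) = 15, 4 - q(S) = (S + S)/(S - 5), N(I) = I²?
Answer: 100/147 ≈ 0.68027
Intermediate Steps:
q(S) = 4 - 2*S/(-5 + S) (q(S) = 4 - (S + S)/(S - 5) = 4 - 2*S/(-5 + S))
(v(15)/N(21))*(q(3) - 1*(-13)) = (15/(21²))*(2*(-10 + 3)/(-5 + 3) - 1*(-13)) = (15/441)*(2*(-7)/(-2) + 13) = (15*(1/441))*(2*(-½)*(-7) + 13) = 5*(7 + 13)/147 = (5/147)*20 = 100/147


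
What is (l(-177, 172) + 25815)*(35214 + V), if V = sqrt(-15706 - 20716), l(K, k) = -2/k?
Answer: 39089107023/43 + 2220089*I*sqrt(36422)/86 ≈ 9.0905e+8 + 4.9267e+6*I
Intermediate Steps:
V = I*sqrt(36422) (V = sqrt(-36422) = I*sqrt(36422) ≈ 190.85*I)
(l(-177, 172) + 25815)*(35214 + V) = (-2/172 + 25815)*(35214 + I*sqrt(36422)) = (-2*1/172 + 25815)*(35214 + I*sqrt(36422)) = (-1/86 + 25815)*(35214 + I*sqrt(36422)) = 2220089*(35214 + I*sqrt(36422))/86 = 39089107023/43 + 2220089*I*sqrt(36422)/86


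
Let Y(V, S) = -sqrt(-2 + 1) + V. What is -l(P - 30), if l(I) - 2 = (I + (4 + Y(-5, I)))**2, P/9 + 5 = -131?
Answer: -1575026 - 2510*I ≈ -1.575e+6 - 2510.0*I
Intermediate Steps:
P = -1224 (P = -45 + 9*(-131) = -45 - 1179 = -1224)
Y(V, S) = V - I (Y(V, S) = -sqrt(-1) + V = -I + V = V - I)
l(I) = 2 + (-1 + I - I)**2 (l(I) = 2 + (I + (4 + (-5 - I)))**2 = 2 + (I + (-1 - I))**2 = 2 + (-1 + I - I)**2)
-l(P - 30) = -(2 + (1 + I - (-1224 - 30))**2) = -(2 + (1 + I - 1*(-1254))**2) = -(2 + (1 + I + 1254)**2) = -(2 + (1255 + I)**2) = -2 - (1255 + I)**2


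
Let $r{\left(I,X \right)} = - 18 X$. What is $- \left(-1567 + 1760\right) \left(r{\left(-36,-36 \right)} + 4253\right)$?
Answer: $-945893$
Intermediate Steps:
$- \left(-1567 + 1760\right) \left(r{\left(-36,-36 \right)} + 4253\right) = - \left(-1567 + 1760\right) \left(\left(-18\right) \left(-36\right) + 4253\right) = - 193 \left(648 + 4253\right) = - 193 \cdot 4901 = \left(-1\right) 945893 = -945893$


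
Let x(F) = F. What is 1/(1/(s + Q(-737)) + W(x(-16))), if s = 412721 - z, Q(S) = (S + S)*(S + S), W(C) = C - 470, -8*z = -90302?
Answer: -10296437/5004068378 ≈ -0.0020576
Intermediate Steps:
z = 45151/4 (z = -⅛*(-90302) = 45151/4 ≈ 11288.)
W(C) = -470 + C
Q(S) = 4*S² (Q(S) = (2*S)*(2*S) = 4*S²)
s = 1605733/4 (s = 412721 - 1*45151/4 = 412721 - 45151/4 = 1605733/4 ≈ 4.0143e+5)
1/(1/(s + Q(-737)) + W(x(-16))) = 1/(1/(1605733/4 + 4*(-737)²) + (-470 - 16)) = 1/(1/(1605733/4 + 4*543169) - 486) = 1/(1/(1605733/4 + 2172676) - 486) = 1/(1/(10296437/4) - 486) = 1/(4/10296437 - 486) = 1/(-5004068378/10296437) = -10296437/5004068378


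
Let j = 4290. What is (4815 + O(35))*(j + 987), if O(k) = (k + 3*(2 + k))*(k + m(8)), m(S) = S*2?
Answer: 64701297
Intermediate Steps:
m(S) = 2*S
O(k) = (6 + 4*k)*(16 + k) (O(k) = (k + 3*(2 + k))*(k + 2*8) = (k + (6 + 3*k))*(k + 16) = (6 + 4*k)*(16 + k))
(4815 + O(35))*(j + 987) = (4815 + (96 + 4*35² + 70*35))*(4290 + 987) = (4815 + (96 + 4*1225 + 2450))*5277 = (4815 + (96 + 4900 + 2450))*5277 = (4815 + 7446)*5277 = 12261*5277 = 64701297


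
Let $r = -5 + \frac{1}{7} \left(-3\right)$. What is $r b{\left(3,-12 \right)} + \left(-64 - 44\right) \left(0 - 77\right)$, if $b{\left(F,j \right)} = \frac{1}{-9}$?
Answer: $\frac{523946}{63} \approx 8316.6$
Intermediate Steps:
$r = - \frac{38}{7}$ ($r = -5 + \frac{1}{7} \left(-3\right) = -5 - \frac{3}{7} = - \frac{38}{7} \approx -5.4286$)
$b{\left(F,j \right)} = - \frac{1}{9}$
$r b{\left(3,-12 \right)} + \left(-64 - 44\right) \left(0 - 77\right) = \left(- \frac{38}{7}\right) \left(- \frac{1}{9}\right) + \left(-64 - 44\right) \left(0 - 77\right) = \frac{38}{63} - -8316 = \frac{38}{63} + 8316 = \frac{523946}{63}$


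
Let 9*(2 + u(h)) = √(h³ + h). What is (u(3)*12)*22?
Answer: -528 + 88*√30/3 ≈ -367.33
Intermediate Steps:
u(h) = -2 + √(h + h³)/9 (u(h) = -2 + √(h³ + h)/9 = -2 + √(h + h³)/9)
(u(3)*12)*22 = ((-2 + √(3 + 3³)/9)*12)*22 = ((-2 + √(3 + 27)/9)*12)*22 = ((-2 + √30/9)*12)*22 = (-24 + 4*√30/3)*22 = -528 + 88*√30/3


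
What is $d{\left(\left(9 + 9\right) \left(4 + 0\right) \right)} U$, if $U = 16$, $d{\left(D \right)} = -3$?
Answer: $-48$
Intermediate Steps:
$d{\left(\left(9 + 9\right) \left(4 + 0\right) \right)} U = \left(-3\right) 16 = -48$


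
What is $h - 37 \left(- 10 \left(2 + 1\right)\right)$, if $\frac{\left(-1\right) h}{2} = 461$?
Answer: $188$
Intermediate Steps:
$h = -922$ ($h = \left(-2\right) 461 = -922$)
$h - 37 \left(- 10 \left(2 + 1\right)\right) = -922 - 37 \left(- 10 \left(2 + 1\right)\right) = -922 - 37 \left(\left(-10\right) 3\right) = -922 - -1110 = -922 + 1110 = 188$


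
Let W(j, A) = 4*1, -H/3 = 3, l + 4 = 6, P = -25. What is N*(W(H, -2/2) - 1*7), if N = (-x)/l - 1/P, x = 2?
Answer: 72/25 ≈ 2.8800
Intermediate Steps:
l = 2 (l = -4 + 6 = 2)
H = -9 (H = -3*3 = -9)
W(j, A) = 4
N = -24/25 (N = -1*2/2 - 1/(-25) = -2*½ - 1*(-1/25) = -1 + 1/25 = -24/25 ≈ -0.96000)
N*(W(H, -2/2) - 1*7) = -24*(4 - 1*7)/25 = -24*(4 - 7)/25 = -24/25*(-3) = 72/25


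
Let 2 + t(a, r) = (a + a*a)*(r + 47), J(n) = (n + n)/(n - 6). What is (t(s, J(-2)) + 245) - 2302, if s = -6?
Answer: -634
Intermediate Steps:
J(n) = 2*n/(-6 + n) (J(n) = (2*n)/(-6 + n) = 2*n/(-6 + n))
t(a, r) = -2 + (47 + r)*(a + a²) (t(a, r) = -2 + (a + a*a)*(r + 47) = -2 + (a + a²)*(47 + r) = -2 + (47 + r)*(a + a²))
(t(s, J(-2)) + 245) - 2302 = ((-2 + 47*(-6) + 47*(-6)² - 12*(-2)/(-6 - 2) + (2*(-2)/(-6 - 2))*(-6)²) + 245) - 2302 = ((-2 - 282 + 47*36 - 12*(-2)/(-8) + (2*(-2)/(-8))*36) + 245) - 2302 = ((-2 - 282 + 1692 - 12*(-2)*(-1)/8 + (2*(-2)*(-⅛))*36) + 245) - 2302 = ((-2 - 282 + 1692 - 6*½ + (½)*36) + 245) - 2302 = ((-2 - 282 + 1692 - 3 + 18) + 245) - 2302 = (1423 + 245) - 2302 = 1668 - 2302 = -634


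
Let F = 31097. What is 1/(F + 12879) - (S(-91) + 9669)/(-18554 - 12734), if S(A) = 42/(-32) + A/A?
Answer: 850442979/2751842176 ≈ 0.30904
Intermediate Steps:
S(A) = -5/16 (S(A) = 42*(-1/32) + 1 = -21/16 + 1 = -5/16)
1/(F + 12879) - (S(-91) + 9669)/(-18554 - 12734) = 1/(31097 + 12879) - (-5/16 + 9669)/(-18554 - 12734) = 1/43976 - 154699/(16*(-31288)) = 1/43976 - 154699*(-1)/(16*31288) = 1/43976 - 1*(-154699/500608) = 1/43976 + 154699/500608 = 850442979/2751842176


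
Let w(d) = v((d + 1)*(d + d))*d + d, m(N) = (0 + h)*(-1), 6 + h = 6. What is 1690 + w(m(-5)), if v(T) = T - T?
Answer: 1690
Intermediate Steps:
h = 0 (h = -6 + 6 = 0)
v(T) = 0
m(N) = 0 (m(N) = (0 + 0)*(-1) = 0*(-1) = 0)
w(d) = d (w(d) = 0*d + d = 0 + d = d)
1690 + w(m(-5)) = 1690 + 0 = 1690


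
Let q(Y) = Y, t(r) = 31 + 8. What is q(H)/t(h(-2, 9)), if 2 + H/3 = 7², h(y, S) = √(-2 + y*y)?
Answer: 47/13 ≈ 3.6154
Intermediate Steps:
h(y, S) = √(-2 + y²)
t(r) = 39
H = 141 (H = -6 + 3*7² = -6 + 3*49 = -6 + 147 = 141)
q(H)/t(h(-2, 9)) = 141/39 = 141*(1/39) = 47/13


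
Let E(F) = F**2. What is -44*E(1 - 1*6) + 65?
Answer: -1035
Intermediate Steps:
-44*E(1 - 1*6) + 65 = -44*(1 - 1*6)**2 + 65 = -44*(1 - 6)**2 + 65 = -44*(-5)**2 + 65 = -44*25 + 65 = -1100 + 65 = -1035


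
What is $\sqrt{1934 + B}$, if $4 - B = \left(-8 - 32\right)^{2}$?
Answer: $13 \sqrt{2} \approx 18.385$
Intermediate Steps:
$B = -1596$ ($B = 4 - \left(-8 - 32\right)^{2} = 4 - \left(-40\right)^{2} = 4 - 1600 = -1596$)
$\sqrt{1934 + B} = \sqrt{1934 - 1596} = \sqrt{338} = 13 \sqrt{2}$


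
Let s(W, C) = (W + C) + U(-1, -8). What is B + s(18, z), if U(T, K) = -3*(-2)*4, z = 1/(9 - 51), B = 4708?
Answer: 199499/42 ≈ 4750.0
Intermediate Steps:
z = -1/42 (z = 1/(-42) = -1/42 ≈ -0.023810)
U(T, K) = 24 (U(T, K) = 6*4 = 24)
s(W, C) = 24 + C + W (s(W, C) = (W + C) + 24 = (C + W) + 24 = 24 + C + W)
B + s(18, z) = 4708 + (24 - 1/42 + 18) = 4708 + 1763/42 = 199499/42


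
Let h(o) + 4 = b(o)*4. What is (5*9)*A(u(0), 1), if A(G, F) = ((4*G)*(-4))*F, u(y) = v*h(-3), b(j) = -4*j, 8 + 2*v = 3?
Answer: 79200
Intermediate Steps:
v = -5/2 (v = -4 + (1/2)*3 = -4 + 3/2 = -5/2 ≈ -2.5000)
h(o) = -4 - 16*o (h(o) = -4 - 4*o*4 = -4 - 16*o)
u(y) = -110 (u(y) = -5*(-4 - 16*(-3))/2 = -5*(-4 + 48)/2 = -5/2*44 = -110)
A(G, F) = -16*F*G (A(G, F) = (-16*G)*F = -16*F*G)
(5*9)*A(u(0), 1) = (5*9)*(-16*1*(-110)) = 45*1760 = 79200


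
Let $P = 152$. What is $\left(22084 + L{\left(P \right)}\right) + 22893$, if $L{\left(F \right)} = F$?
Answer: $45129$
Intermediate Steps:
$\left(22084 + L{\left(P \right)}\right) + 22893 = \left(22084 + 152\right) + 22893 = 22236 + 22893 = 45129$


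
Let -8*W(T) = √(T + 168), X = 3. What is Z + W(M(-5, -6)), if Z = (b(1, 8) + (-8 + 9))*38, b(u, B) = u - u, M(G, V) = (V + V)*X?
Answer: 38 - √33/4 ≈ 36.564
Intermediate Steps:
M(G, V) = 6*V (M(G, V) = (V + V)*3 = (2*V)*3 = 6*V)
b(u, B) = 0
W(T) = -√(168 + T)/8 (W(T) = -√(T + 168)/8 = -√(168 + T)/8)
Z = 38 (Z = (0 + (-8 + 9))*38 = (0 + 1)*38 = 1*38 = 38)
Z + W(M(-5, -6)) = 38 - √(168 + 6*(-6))/8 = 38 - √(168 - 36)/8 = 38 - √33/4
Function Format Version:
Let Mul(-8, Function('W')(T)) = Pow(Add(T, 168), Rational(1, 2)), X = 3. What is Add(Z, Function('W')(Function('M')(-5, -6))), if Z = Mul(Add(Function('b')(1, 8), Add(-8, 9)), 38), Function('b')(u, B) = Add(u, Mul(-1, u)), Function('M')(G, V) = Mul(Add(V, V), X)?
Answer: Add(38, Mul(Rational(-1, 4), Pow(33, Rational(1, 2)))) ≈ 36.564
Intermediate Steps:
Function('M')(G, V) = Mul(6, V) (Function('M')(G, V) = Mul(Add(V, V), 3) = Mul(Mul(2, V), 3) = Mul(6, V))
Function('b')(u, B) = 0
Function('W')(T) = Mul(Rational(-1, 8), Pow(Add(168, T), Rational(1, 2))) (Function('W')(T) = Mul(Rational(-1, 8), Pow(Add(T, 168), Rational(1, 2))) = Mul(Rational(-1, 8), Pow(Add(168, T), Rational(1, 2))))
Z = 38 (Z = Mul(Add(0, Add(-8, 9)), 38) = Mul(Add(0, 1), 38) = Mul(1, 38) = 38)
Add(Z, Function('W')(Function('M')(-5, -6))) = Add(38, Mul(Rational(-1, 8), Pow(Add(168, Mul(6, -6)), Rational(1, 2)))) = Add(38, Mul(Rational(-1, 8), Pow(Add(168, -36), Rational(1, 2)))) = Add(38, Mul(Rational(-1, 8), Pow(132, Rational(1, 2)))) = Add(38, Mul(Rational(-1, 8), Mul(2, Pow(33, Rational(1, 2))))) = Add(38, Mul(Rational(-1, 4), Pow(33, Rational(1, 2))))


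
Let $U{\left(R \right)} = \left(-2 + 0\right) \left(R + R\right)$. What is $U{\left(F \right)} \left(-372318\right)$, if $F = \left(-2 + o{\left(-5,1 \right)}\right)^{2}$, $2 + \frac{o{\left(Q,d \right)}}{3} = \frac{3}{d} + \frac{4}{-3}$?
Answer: $13403448$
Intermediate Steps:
$o{\left(Q,d \right)} = -10 + \frac{9}{d}$ ($o{\left(Q,d \right)} = -6 + 3 \left(\frac{3}{d} + \frac{4}{-3}\right) = -6 + 3 \left(\frac{3}{d} + 4 \left(- \frac{1}{3}\right)\right) = -6 + 3 \left(\frac{3}{d} - \frac{4}{3}\right) = -6 + 3 \left(- \frac{4}{3} + \frac{3}{d}\right) = -6 - \left(4 - \frac{9}{d}\right) = -10 + \frac{9}{d}$)
$F = 9$ ($F = \left(-2 - \left(10 - \frac{9}{1}\right)\right)^{2} = \left(-2 + \left(-10 + 9 \cdot 1\right)\right)^{2} = \left(-2 + \left(-10 + 9\right)\right)^{2} = \left(-2 - 1\right)^{2} = \left(-3\right)^{2} = 9$)
$U{\left(R \right)} = - 4 R$ ($U{\left(R \right)} = - 2 \cdot 2 R = - 4 R$)
$U{\left(F \right)} \left(-372318\right) = \left(-4\right) 9 \left(-372318\right) = \left(-36\right) \left(-372318\right) = 13403448$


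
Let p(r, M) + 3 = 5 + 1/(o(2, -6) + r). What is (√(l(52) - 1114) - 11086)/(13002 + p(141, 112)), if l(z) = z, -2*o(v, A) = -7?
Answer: -1601927/1879079 + 867*I*√118/3758158 ≈ -0.85251 + 0.002506*I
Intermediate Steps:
o(v, A) = 7/2 (o(v, A) = -½*(-7) = 7/2)
p(r, M) = 2 + 1/(7/2 + r) (p(r, M) = -3 + (5 + 1/(7/2 + r)) = 2 + 1/(7/2 + r))
(√(l(52) - 1114) - 11086)/(13002 + p(141, 112)) = (√(52 - 1114) - 11086)/(13002 + 4*(4 + 141)/(7 + 2*141)) = (√(-1062) - 11086)/(13002 + 4*145/(7 + 282)) = (3*I*√118 - 11086)/(13002 + 4*145/289) = (-11086 + 3*I*√118)/(13002 + 4*(1/289)*145) = (-11086 + 3*I*√118)/(13002 + 580/289) = (-11086 + 3*I*√118)/(3758158/289) = (-11086 + 3*I*√118)*(289/3758158) = -1601927/1879079 + 867*I*√118/3758158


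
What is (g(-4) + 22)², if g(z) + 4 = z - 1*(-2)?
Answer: 256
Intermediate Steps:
g(z) = -2 + z (g(z) = -4 + (z - 1*(-2)) = -4 + (z + 2) = -4 + (2 + z) = -2 + z)
(g(-4) + 22)² = ((-2 - 4) + 22)² = (-6 + 22)² = 16² = 256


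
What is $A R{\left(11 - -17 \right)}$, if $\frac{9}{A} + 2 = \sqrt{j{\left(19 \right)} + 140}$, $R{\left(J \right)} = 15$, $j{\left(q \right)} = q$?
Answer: $\frac{54}{31} + \frac{27 \sqrt{159}}{31} \approx 12.724$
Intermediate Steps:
$A = \frac{9}{-2 + \sqrt{159}}$ ($A = \frac{9}{-2 + \sqrt{19 + 140}} = \frac{9}{-2 + \sqrt{159}} \approx 0.8483$)
$A R{\left(11 - -17 \right)} = \left(\frac{18}{155} + \frac{9 \sqrt{159}}{155}\right) 15 = \frac{54}{31} + \frac{27 \sqrt{159}}{31}$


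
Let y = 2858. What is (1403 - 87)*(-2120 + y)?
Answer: 971208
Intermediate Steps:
(1403 - 87)*(-2120 + y) = (1403 - 87)*(-2120 + 2858) = 1316*738 = 971208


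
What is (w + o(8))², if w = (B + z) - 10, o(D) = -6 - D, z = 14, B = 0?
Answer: 100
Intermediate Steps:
w = 4 (w = (0 + 14) - 10 = 14 - 10 = 4)
(w + o(8))² = (4 + (-6 - 1*8))² = (4 + (-6 - 8))² = (4 - 14)² = (-10)² = 100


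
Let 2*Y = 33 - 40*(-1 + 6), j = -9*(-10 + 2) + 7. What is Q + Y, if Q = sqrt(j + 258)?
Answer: -167/2 + sqrt(337) ≈ -65.142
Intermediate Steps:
j = 79 (j = -9*(-8) + 7 = 72 + 7 = 79)
Y = -167/2 (Y = (33 - 40*(-1 + 6))/2 = (33 - 40*5)/2 = (33 - 20*10)/2 = (33 - 200)/2 = (1/2)*(-167) = -167/2 ≈ -83.500)
Q = sqrt(337) (Q = sqrt(79 + 258) = sqrt(337) ≈ 18.358)
Q + Y = sqrt(337) - 167/2 = -167/2 + sqrt(337)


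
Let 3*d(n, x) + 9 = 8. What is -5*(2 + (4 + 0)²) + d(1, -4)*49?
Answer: -319/3 ≈ -106.33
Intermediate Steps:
d(n, x) = -⅓ (d(n, x) = -3 + (⅓)*8 = -3 + 8/3 = -⅓)
-5*(2 + (4 + 0)²) + d(1, -4)*49 = -5*(2 + (4 + 0)²) - ⅓*49 = -5*(2 + 4²) - 49/3 = -5*(2 + 16) - 49/3 = -5*18 - 49/3 = -90 - 49/3 = -319/3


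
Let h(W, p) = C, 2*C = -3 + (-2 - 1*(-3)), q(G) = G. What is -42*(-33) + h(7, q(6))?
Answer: 1385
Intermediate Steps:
C = -1 (C = (-3 + (-2 - 1*(-3)))/2 = (-3 + (-2 + 3))/2 = (-3 + 1)/2 = (1/2)*(-2) = -1)
h(W, p) = -1
-42*(-33) + h(7, q(6)) = -42*(-33) - 1 = 1386 - 1 = 1385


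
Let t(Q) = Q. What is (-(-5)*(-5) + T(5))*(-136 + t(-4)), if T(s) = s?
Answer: 2800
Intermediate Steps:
(-(-5)*(-5) + T(5))*(-136 + t(-4)) = (-(-5)*(-5) + 5)*(-136 - 4) = (-5*5 + 5)*(-140) = (-25 + 5)*(-140) = -20*(-140) = 2800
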